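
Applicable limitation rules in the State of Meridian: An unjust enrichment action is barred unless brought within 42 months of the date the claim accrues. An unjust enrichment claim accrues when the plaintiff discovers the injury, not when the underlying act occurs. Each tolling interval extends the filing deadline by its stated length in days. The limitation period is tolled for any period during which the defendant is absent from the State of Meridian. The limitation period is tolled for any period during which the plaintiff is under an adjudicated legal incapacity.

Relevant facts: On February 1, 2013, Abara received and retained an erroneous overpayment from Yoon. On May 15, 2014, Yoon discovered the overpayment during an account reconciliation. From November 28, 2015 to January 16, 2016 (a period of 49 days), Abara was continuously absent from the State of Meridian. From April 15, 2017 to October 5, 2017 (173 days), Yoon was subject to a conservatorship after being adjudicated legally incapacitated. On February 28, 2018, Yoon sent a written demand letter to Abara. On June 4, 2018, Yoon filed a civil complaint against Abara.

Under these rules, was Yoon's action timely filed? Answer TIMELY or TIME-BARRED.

The claim did not accrue until Yoon discovered the injury on May 15, 2014; the February 1, 2013 act date does not start the clock under the stated rule.
The untolled deadline — 42 months after May 15, 2014 — is November 15, 2017.
The defendant's absence from the jurisdiction from November 28, 2015 to January 16, 2016 tolled the period for 49 days, extending the deadline to January 3, 2018.
The period was tolled for 173 days by the plaintiff's legal incapacity (April 15, 2017 to October 5, 2017), pushing the deadline to June 25, 2018.
The other events in the timeline have no effect on the limitation period under the stated rules.
The June 4, 2018 filing precedes the June 25, 2018 deadline; the claim is timely.

TIMELY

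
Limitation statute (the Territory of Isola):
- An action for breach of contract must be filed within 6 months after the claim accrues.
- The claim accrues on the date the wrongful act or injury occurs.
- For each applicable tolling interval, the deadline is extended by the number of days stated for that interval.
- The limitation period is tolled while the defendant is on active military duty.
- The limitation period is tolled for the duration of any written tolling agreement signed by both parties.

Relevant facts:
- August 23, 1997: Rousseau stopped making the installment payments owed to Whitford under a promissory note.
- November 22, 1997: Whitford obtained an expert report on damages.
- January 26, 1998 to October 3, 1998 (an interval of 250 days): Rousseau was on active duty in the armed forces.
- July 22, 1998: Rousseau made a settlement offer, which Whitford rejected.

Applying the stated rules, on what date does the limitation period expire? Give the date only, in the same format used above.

October 31, 1998

The claim accrued on August 23, 1997, when the wrongful act occurred.
The untolled deadline — 6 months after August 23, 1997 — is February 23, 1998.
The period was tolled for 250 days by the defendant's active military service (January 26, 1998 to October 3, 1998), pushing the deadline to October 31, 1998.
None of the other events listed affects the running of the period under the stated rules.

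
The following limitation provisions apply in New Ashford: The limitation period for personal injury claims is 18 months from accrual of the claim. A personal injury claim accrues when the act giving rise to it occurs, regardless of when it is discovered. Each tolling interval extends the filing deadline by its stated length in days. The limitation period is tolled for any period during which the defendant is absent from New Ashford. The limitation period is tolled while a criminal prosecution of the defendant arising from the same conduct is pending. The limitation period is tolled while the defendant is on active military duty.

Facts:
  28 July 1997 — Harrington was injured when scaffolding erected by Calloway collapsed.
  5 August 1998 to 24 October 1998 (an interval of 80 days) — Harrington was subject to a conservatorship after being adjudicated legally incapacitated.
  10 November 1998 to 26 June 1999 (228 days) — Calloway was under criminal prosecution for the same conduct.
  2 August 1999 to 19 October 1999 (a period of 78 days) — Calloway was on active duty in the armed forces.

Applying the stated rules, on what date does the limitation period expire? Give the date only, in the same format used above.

30 November 1999

The claim accrued on 28 July 1997, when the wrongful act occurred.
The untolled deadline — 18 months after 28 July 1997 — is 28 January 1999.
The period was tolled for 228 days by the pending criminal prosecution (10 November 1998 to 26 June 1999), pushing the deadline to 13 September 1999.
Because the defendant's active military service ran from 2 August 1999 to 19 October 1999, the deadline is extended by 78 days to 30 November 1999.
Although the plaintiff's incapacity ran from 5 August 1998 to 24 October 1998, the stated rules do not make that a tolling event, so it is disregarded.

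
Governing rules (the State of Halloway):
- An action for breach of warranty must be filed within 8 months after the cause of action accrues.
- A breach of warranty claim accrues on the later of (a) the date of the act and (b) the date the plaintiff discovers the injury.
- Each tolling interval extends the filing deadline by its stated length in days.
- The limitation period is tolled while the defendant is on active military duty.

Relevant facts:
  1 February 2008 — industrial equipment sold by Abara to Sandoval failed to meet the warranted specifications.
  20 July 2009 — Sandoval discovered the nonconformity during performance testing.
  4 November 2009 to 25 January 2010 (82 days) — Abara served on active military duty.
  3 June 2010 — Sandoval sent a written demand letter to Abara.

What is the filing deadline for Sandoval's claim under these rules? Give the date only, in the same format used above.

10 June 2010

Because discovery on 20 July 2009 post-dates the 1 February 2008 act, accrual under the later-of rule falls on 20 July 2009.
Adding the 8 months base period to 20 July 2009 gives a deadline of 20 March 2010, before any tolling.
Because the defendant's active military service ran from 4 November 2009 to 25 January 2010, the deadline is extended by 82 days to 10 June 2010.
None of the other events listed affects the running of the period under the stated rules.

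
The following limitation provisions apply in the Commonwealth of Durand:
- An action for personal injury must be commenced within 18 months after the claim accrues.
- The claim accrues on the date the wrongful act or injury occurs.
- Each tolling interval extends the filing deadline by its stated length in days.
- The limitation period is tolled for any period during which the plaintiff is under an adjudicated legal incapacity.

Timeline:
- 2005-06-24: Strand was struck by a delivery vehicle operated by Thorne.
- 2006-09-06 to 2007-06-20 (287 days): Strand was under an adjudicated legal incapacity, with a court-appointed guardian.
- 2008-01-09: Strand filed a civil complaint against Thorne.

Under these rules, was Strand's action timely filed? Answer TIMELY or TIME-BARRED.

The limitation period began to run on 2005-06-24.
Adding the 18 months base period to 2005-06-24 gives a deadline of 2006-12-24, before any tolling.
Because the plaintiff's legal incapacity ran from 2006-09-06 to 2007-06-20, the deadline is extended by 287 days to 2007-10-07.
Strand filed on 2008-01-09, after the 2007-10-07 deadline, so the action is time-barred.

TIME-BARRED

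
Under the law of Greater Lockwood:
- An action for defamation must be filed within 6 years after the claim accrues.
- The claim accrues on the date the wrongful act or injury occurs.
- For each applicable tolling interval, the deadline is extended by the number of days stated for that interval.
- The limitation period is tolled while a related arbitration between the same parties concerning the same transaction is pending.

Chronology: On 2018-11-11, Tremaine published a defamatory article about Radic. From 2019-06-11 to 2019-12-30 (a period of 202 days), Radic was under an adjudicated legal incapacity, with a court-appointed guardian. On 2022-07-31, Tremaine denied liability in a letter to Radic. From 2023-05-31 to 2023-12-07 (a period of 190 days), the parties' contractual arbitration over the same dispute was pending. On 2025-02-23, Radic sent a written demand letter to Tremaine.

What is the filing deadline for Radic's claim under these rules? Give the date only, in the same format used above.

2025-05-20

The limitation period began to run on 2018-11-11.
The untolled deadline — 6 years after 2018-11-11 — is 2024-11-11.
The period was tolled for 190 days by the pending related arbitration (2023-05-31 to 2023-12-07), pushing the deadline to 2025-05-20.
The plaintiff's legal incapacity from 2019-06-11 to 2019-12-30 does not toll the period, because no stated rule makes the plaintiff's incapacity a tolling event.
None of the other events listed affects the running of the period under the stated rules.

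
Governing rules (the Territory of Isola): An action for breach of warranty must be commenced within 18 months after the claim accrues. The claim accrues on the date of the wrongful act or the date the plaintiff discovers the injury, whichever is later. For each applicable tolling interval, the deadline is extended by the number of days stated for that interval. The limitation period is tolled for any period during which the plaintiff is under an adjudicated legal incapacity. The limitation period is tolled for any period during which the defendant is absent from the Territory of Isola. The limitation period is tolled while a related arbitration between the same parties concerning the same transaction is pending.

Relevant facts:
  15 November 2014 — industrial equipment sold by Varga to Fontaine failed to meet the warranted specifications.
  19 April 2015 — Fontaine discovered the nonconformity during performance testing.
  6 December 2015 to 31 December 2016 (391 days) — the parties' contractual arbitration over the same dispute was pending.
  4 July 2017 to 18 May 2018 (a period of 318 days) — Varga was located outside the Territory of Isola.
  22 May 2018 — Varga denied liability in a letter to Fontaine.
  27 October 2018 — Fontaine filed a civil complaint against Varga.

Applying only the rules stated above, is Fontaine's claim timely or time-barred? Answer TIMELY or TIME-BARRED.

TIME-BARRED

Taking the later of the act (15 November 2014) and discovery (19 April 2015), the claim accrued on 19 April 2015.
Adding the 18 months base period to 19 April 2015 gives a deadline of 19 October 2016, before any tolling.
Because the pending related arbitration ran from 6 December 2015 to 31 December 2016, the deadline is extended by 391 days to 14 November 2017.
The defendant's absence from the jurisdiction from 4 July 2017 to 18 May 2018 tolled the period for 318 days, extending the deadline to 28 September 2018.
Nothing else in the chronology tolls or restarts the period.
The 27 October 2018 filing falls after the 28 September 2018 deadline; the claim is time-barred.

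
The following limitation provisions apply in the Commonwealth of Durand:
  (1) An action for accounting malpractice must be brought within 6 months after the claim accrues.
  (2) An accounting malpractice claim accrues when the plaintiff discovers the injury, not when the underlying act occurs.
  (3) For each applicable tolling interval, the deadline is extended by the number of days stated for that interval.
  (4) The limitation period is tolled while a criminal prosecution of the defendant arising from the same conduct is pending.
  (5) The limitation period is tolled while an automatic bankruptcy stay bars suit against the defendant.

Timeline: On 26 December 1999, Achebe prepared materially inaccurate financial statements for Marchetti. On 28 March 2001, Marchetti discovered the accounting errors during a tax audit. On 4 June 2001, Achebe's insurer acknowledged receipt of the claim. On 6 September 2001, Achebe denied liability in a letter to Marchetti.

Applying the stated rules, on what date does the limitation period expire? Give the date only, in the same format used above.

Accrual is tied to discovery, so the period began on 28 March 2001 rather than on 26 December 1999 when the act occurred.
6 months from 28 March 2001 is 28 September 2001.
Nothing else in the chronology tolls or restarts the period.

28 September 2001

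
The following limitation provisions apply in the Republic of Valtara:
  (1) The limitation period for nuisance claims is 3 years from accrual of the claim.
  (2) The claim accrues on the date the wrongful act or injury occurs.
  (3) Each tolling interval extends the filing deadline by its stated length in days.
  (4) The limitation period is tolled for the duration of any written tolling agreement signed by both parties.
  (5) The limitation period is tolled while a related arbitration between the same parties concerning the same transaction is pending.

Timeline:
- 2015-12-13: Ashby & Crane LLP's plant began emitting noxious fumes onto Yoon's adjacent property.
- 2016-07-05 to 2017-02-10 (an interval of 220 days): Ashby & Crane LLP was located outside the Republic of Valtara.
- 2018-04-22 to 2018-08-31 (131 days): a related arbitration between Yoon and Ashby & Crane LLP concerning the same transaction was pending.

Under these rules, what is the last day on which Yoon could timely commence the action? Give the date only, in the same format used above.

2019-04-23

The limitation period began to run on 2015-12-13.
The untolled deadline — 3 years after 2015-12-13 — is 2018-12-13.
The pending related arbitration from 2018-04-22 to 2018-08-31 tolled the period for 131 days, extending the deadline to 2019-04-23.
No stated provision tolls the period for the defendant's absence, so the interval from 2016-07-05 to 2017-02-10 has no effect on the deadline.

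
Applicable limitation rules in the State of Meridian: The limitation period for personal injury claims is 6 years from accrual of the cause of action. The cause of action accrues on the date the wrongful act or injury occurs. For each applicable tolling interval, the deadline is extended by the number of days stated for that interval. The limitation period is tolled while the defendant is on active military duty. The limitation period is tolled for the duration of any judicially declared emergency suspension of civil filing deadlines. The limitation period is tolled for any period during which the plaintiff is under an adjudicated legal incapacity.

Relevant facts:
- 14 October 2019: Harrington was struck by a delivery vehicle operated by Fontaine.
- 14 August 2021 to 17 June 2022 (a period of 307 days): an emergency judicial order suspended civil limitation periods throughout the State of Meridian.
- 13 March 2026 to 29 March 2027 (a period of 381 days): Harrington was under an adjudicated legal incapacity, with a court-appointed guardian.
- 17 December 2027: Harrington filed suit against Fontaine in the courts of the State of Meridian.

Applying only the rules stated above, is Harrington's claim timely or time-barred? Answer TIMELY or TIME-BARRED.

TIME-BARRED

The limitation period began to run on 14 October 2019.
The untolled deadline — 6 years after 14 October 2019 — is 14 October 2025.
The period was tolled for 307 days by the emergency suspension of filing deadlines (14 August 2021 to 17 June 2022), pushing the deadline to 17 August 2026.
The period was tolled for 381 days by the plaintiff's legal incapacity (13 March 2026 to 29 March 2027), pushing the deadline to 2 September 2027.
Filing on 17 December 2027 missed the 2 September 2027 deadline — the action is time-barred.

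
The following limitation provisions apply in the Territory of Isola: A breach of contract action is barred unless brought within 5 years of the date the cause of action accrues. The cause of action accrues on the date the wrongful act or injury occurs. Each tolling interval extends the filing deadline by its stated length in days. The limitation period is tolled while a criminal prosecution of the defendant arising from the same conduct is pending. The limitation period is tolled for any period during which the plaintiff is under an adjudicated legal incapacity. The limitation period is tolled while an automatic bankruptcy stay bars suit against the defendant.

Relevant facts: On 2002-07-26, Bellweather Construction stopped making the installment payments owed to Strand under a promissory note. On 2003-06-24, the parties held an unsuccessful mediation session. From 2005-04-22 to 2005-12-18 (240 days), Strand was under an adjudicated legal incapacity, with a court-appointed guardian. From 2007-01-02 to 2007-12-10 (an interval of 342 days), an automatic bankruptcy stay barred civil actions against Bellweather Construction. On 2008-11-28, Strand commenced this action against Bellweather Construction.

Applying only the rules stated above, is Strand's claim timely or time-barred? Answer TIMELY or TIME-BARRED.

The cause of action accrued on 2002-07-26, the date of the act.
The untolled deadline — 5 years after 2002-07-26 — is 2007-07-26.
The plaintiff's legal incapacity from 2005-04-22 to 2005-12-18 tolled the period for 240 days, extending the deadline to 2008-03-22.
The period was tolled for 342 days by the automatic bankruptcy stay (2007-01-02 to 2007-12-10), pushing the deadline to 2009-02-27.
The other events in the timeline have no effect on the limitation period under the stated rules.
The 2008-11-28 filing precedes the 2009-02-27 deadline; the claim is timely.

TIMELY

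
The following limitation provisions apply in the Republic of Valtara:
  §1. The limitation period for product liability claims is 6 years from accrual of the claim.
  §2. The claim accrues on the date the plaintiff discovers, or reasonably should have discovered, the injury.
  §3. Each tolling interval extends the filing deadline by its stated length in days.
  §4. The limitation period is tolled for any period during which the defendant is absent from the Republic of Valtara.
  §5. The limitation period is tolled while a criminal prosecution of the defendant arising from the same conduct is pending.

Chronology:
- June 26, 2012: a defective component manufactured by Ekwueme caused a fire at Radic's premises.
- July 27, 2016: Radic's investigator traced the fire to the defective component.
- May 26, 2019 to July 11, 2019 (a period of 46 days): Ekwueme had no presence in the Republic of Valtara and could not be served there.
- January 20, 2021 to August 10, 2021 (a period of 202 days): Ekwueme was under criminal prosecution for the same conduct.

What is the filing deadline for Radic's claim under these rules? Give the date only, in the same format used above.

The claim did not accrue until Radic discovered the injury on July 27, 2016; the June 26, 2012 act date does not start the clock under the stated rule.
The untolled deadline — 6 years after July 27, 2016 — is July 27, 2022.
The defendant's absence from the jurisdiction from May 26, 2019 to July 11, 2019 tolled the period for 46 days, extending the deadline to September 11, 2022.
The period was tolled for 202 days by the pending criminal prosecution (January 20, 2021 to August 10, 2021), pushing the deadline to April 1, 2023.

April 1, 2023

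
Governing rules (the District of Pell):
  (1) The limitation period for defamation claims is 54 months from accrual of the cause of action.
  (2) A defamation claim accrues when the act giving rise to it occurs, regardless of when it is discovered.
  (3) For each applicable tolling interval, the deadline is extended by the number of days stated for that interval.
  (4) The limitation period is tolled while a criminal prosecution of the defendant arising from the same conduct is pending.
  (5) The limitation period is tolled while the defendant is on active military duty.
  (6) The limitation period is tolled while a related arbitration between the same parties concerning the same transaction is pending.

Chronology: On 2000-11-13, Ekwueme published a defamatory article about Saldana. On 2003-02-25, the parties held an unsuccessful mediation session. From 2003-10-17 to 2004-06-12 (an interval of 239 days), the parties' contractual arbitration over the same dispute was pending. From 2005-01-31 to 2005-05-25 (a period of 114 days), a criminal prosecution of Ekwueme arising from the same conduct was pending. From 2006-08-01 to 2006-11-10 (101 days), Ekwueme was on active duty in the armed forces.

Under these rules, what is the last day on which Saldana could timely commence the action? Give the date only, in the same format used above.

2006-05-01

The limitation period began to run on 2000-11-13.
The untolled deadline — 54 months after 2000-11-13 — is 2005-05-13.
Because the pending related arbitration ran from 2003-10-17 to 2004-06-12, the deadline is extended by 239 days to 2006-01-07.
Because the pending criminal prosecution ran from 2005-01-31 to 2005-05-25, the deadline is extended by 114 days to 2006-05-01.
The defendant's active military service from 2006-08-01 to 2006-11-10 began after the period had already run on 2006-05-01, so it has no tolling effect.
Nothing else in the chronology tolls or restarts the period.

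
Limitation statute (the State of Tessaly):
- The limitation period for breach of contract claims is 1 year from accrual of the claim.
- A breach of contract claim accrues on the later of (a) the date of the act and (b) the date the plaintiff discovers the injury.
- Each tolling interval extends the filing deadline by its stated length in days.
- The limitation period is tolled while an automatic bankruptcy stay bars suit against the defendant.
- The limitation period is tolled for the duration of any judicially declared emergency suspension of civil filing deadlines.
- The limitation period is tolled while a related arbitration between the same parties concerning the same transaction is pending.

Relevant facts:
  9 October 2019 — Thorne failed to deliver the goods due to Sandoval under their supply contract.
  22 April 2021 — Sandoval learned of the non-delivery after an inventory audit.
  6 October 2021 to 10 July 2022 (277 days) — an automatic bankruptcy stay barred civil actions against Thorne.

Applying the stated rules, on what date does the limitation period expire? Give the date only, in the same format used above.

24 January 2023

Because discovery on 22 April 2021 post-dates the 9 October 2019 act, accrual under the later-of rule falls on 22 April 2021.
Adding the 1 year base period to 22 April 2021 gives a deadline of 22 April 2022, before any tolling.
Because the automatic bankruptcy stay ran from 6 October 2021 to 10 July 2022, the deadline is extended by 277 days to 24 January 2023.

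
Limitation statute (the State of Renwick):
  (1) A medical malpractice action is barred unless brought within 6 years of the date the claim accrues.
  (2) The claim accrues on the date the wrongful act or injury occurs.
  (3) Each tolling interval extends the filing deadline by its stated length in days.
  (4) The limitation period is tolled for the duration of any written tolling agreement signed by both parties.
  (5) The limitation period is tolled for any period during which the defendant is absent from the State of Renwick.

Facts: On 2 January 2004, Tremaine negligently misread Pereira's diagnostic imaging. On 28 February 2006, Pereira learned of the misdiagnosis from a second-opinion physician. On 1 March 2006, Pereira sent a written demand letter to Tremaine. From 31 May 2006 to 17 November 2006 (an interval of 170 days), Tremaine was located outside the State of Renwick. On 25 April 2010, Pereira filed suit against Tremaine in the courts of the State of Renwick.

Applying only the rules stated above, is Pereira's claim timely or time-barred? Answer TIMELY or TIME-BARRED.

The claim accrued on 2 January 2004, when the wrongful act occurred; under the stated occurrence rule the 28 February 2006 discovery does not delay accrual.
6 years from 2 January 2004 is 2 January 2010.
The period was tolled for 170 days by the defendant's absence from the jurisdiction (31 May 2006 to 17 November 2006), pushing the deadline to 21 June 2010.
None of the other events listed affects the running of the period under the stated rules.
Filing on 25 April 2010 beat the 21 June 2010 deadline — the action is timely.

TIMELY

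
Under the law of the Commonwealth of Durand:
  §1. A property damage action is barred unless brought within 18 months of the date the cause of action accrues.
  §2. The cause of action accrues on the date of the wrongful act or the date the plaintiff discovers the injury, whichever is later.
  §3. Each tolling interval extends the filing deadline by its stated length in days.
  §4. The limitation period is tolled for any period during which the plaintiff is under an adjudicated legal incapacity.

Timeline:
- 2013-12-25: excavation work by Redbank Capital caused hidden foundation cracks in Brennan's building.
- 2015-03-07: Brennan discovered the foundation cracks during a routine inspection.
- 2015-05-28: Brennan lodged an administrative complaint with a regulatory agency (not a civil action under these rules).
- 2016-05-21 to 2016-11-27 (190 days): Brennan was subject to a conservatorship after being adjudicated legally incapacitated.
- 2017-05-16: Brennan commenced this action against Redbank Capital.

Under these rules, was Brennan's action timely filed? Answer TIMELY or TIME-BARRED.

TIME-BARRED

The claim accrued on 2015-03-07 — the later of the 2013-12-25 act and the 2015-03-07 discovery.
The untolled deadline — 18 months after 2015-03-07 — is 2016-09-07.
The period was tolled for 190 days by the plaintiff's legal incapacity (2016-05-21 to 2016-11-27), pushing the deadline to 2017-03-16.
The other events in the timeline have no effect on the limitation period under the stated rules.
Brennan filed on 2017-05-16, after the 2017-03-16 deadline, so the action is time-barred.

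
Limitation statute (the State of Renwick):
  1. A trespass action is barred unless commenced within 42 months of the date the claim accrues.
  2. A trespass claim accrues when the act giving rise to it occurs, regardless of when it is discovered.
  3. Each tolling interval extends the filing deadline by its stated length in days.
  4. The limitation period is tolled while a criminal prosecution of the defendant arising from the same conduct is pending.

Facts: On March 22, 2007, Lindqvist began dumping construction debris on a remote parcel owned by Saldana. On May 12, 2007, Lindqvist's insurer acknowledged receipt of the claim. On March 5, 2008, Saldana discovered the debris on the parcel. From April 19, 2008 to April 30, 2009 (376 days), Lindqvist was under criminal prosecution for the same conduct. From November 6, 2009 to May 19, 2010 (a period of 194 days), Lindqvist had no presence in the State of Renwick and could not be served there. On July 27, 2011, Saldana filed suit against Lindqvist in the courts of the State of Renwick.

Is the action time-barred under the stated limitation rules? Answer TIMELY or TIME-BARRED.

Because the rule ties accrual to occurrence, the claim accrued on March 22, 2007, not on the March 5, 2008 discovery date.
Adding the 42 months base period to March 22, 2007 gives a deadline of September 22, 2010, before any tolling.
The period was tolled for 376 days by the pending criminal prosecution (April 19, 2008 to April 30, 2009), pushing the deadline to October 3, 2011.
No stated provision tolls the period for the defendant's absence, so the interval from November 6, 2009 to May 19, 2010 has no effect on the deadline.
None of the other events listed affects the running of the period under the stated rules.
Filing on July 27, 2011 beat the October 3, 2011 deadline — the action is timely.

TIMELY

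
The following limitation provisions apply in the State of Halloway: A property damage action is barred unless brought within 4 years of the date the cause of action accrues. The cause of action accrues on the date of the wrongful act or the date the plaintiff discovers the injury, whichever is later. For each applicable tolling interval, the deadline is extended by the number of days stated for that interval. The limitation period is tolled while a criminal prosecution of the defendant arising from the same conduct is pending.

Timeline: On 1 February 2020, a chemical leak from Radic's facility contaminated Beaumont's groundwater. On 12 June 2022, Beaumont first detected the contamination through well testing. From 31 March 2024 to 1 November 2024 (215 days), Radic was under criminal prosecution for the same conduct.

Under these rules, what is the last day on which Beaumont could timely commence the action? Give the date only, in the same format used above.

The claim accrued on 12 June 2022 — the later of the 1 February 2020 act and the 12 June 2022 discovery.
4 years from 12 June 2022 is 12 June 2026.
Because the pending criminal prosecution ran from 31 March 2024 to 1 November 2024, the deadline is extended by 215 days to 13 January 2027.

13 January 2027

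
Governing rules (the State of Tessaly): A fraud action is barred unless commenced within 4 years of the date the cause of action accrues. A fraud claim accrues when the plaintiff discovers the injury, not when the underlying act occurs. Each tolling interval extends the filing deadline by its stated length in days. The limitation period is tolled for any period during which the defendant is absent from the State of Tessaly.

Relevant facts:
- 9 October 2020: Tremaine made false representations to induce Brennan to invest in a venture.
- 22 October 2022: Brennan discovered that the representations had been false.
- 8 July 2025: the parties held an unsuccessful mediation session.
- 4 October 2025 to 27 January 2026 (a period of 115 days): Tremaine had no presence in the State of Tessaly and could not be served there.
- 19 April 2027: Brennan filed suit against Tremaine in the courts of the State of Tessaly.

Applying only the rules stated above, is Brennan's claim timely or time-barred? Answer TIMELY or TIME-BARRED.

TIME-BARRED

Accrual is tied to discovery, so the period began on 22 October 2022 rather than on 9 October 2020 when the act occurred.
Adding the 4 years base period to 22 October 2022 gives a deadline of 22 October 2026, before any tolling.
Because the defendant's absence from the jurisdiction ran from 4 October 2025 to 27 January 2026, the deadline is extended by 115 days to 14 February 2027.
None of the other events listed affects the running of the period under the stated rules.
The 19 April 2027 filing falls after the 14 February 2027 deadline; the claim is time-barred.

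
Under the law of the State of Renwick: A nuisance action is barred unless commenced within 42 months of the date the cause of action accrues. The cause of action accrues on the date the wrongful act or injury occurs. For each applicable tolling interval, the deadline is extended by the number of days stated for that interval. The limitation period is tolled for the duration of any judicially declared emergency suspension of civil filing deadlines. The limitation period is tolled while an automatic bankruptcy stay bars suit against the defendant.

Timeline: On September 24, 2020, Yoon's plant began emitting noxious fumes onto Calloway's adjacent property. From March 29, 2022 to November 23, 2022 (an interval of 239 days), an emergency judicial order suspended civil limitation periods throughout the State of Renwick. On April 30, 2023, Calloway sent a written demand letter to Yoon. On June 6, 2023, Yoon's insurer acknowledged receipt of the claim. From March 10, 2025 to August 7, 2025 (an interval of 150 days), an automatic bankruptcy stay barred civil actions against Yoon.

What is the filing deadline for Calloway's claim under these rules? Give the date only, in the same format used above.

The limitation period began to run on September 24, 2020.
42 months from September 24, 2020 is March 24, 2024.
Because the emergency suspension of filing deadlines ran from March 29, 2022 to November 23, 2022, the deadline is extended by 239 days to November 18, 2024.
The automatic bankruptcy stay from March 10, 2025 to August 7, 2025 began after the period had already run on November 18, 2024, so it has no tolling effect.
The other events in the timeline have no effect on the limitation period under the stated rules.

November 18, 2024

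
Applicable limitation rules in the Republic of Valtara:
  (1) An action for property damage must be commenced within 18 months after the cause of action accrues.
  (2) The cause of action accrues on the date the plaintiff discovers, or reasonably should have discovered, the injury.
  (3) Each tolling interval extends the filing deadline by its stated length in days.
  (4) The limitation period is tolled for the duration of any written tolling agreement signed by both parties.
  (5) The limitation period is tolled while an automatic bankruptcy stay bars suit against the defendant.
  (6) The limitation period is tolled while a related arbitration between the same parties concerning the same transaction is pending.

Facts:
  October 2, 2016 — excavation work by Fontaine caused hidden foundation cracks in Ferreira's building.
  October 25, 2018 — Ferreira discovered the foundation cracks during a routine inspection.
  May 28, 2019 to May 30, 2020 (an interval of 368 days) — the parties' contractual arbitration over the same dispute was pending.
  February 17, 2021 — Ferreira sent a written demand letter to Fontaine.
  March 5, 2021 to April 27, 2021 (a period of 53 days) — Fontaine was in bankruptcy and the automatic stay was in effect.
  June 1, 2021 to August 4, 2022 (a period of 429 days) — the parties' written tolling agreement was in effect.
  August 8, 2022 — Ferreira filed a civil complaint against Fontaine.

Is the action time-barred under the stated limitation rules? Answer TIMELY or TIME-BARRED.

TIMELY

Accrual is tied to discovery, so the period began on October 25, 2018 rather than on October 2, 2016 when the act occurred.
Adding the 18 months base period to October 25, 2018 gives a deadline of April 25, 2020, before any tolling.
Because the pending related arbitration ran from May 28, 2019 to May 30, 2020, the deadline is extended by 368 days to April 28, 2021.
Because the automatic bankruptcy stay ran from March 5, 2021 to April 27, 2021, the deadline is extended by 53 days to June 20, 2021.
Because the written tolling agreement ran from June 1, 2021 to August 4, 2022, the deadline is extended by 429 days to August 23, 2022.
Nothing else in the chronology tolls or restarts the period.
The August 8, 2022 filing precedes the August 23, 2022 deadline; the claim is timely.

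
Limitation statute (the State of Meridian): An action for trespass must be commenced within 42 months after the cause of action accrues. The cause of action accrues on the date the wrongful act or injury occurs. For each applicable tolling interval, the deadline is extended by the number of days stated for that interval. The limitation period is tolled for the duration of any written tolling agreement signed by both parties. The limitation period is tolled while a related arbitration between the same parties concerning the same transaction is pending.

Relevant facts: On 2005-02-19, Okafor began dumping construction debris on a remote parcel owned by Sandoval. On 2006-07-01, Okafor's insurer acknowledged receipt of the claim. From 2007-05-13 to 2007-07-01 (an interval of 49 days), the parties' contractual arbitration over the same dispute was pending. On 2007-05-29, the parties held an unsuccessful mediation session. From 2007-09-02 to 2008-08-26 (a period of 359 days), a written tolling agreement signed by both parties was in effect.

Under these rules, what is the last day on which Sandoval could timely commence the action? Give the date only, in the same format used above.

The claim accrued on 2005-02-19, when the wrongful act occurred.
Adding the 42 months base period to 2005-02-19 gives a deadline of 2008-08-19, before any tolling.
The period was tolled for 49 days by the pending related arbitration (2007-05-13 to 2007-07-01), pushing the deadline to 2008-10-07.
The written tolling agreement from 2007-09-02 to 2008-08-26 tolled the period for 359 days, extending the deadline to 2009-10-01.
None of the other events listed affects the running of the period under the stated rules.

2009-10-01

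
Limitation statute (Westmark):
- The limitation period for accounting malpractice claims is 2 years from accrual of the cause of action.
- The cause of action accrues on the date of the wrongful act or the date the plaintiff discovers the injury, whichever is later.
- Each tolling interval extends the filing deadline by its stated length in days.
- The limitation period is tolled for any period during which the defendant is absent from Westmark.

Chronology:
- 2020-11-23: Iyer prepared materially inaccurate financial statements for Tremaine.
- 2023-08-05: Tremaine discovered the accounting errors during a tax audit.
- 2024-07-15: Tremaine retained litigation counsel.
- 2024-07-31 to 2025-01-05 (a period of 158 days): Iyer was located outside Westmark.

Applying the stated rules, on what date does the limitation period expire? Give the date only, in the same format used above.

2026-01-10

The claim accrued on 2023-08-05 — the later of the 2020-11-23 act and the 2023-08-05 discovery.
The untolled deadline — 2 years after 2023-08-05 — is 2025-08-05.
The defendant's absence from the jurisdiction from 2024-07-31 to 2025-01-05 tolled the period for 158 days, extending the deadline to 2026-01-10.
Nothing else in the chronology tolls or restarts the period.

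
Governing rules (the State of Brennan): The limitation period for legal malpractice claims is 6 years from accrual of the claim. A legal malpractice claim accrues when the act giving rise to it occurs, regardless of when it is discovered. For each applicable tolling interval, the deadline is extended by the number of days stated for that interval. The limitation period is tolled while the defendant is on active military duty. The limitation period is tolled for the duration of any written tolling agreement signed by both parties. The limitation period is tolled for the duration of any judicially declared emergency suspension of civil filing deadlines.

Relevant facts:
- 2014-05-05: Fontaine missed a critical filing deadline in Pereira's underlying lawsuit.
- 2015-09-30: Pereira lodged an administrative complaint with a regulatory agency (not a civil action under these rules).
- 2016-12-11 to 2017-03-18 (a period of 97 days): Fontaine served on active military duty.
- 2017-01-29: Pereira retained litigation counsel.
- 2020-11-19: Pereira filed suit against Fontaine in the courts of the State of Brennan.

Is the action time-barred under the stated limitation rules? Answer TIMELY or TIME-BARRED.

The claim accrued on 2014-05-05, when the wrongful act occurred.
Adding the 6 years base period to 2014-05-05 gives a deadline of 2020-05-05, before any tolling.
The period was tolled for 97 days by the defendant's active military service (2016-12-11 to 2017-03-18), pushing the deadline to 2020-08-10.
Nothing else in the chronology tolls or restarts the period.
The 2020-11-19 filing falls after the 2020-08-10 deadline; the claim is time-barred.

TIME-BARRED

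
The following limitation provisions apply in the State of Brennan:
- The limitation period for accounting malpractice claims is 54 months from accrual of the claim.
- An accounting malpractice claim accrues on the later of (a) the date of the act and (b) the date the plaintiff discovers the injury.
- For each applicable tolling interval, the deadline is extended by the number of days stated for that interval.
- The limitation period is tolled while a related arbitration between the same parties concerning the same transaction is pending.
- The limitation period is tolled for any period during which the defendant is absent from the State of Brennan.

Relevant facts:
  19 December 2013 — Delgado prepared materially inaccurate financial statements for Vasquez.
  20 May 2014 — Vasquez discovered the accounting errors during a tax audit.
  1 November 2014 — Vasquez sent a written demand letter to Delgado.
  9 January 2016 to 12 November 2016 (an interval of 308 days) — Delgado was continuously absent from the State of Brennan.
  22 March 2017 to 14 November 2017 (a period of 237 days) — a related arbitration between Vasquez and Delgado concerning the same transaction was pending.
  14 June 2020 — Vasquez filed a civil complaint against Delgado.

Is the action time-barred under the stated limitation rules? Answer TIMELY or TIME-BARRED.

Taking the later of the act (19 December 2013) and discovery (20 May 2014), the claim accrued on 20 May 2014.
54 months from 20 May 2014 is 20 November 2018.
Because the defendant's absence from the jurisdiction ran from 9 January 2016 to 12 November 2016, the deadline is extended by 308 days to 24 September 2019.
The pending related arbitration from 22 March 2017 to 14 November 2017 tolled the period for 237 days, extending the deadline to 18 May 2020.
The other events in the timeline have no effect on the limitation period under the stated rules.
Filing on 14 June 2020 missed the 18 May 2020 deadline — the action is time-barred.

TIME-BARRED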